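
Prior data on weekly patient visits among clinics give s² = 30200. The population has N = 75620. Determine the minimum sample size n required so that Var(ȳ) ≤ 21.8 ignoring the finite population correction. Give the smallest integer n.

Without fpc, n₀ = s²/D = 30200/21.8 = 1385.3211.
Rounding up, n = 1386.

1386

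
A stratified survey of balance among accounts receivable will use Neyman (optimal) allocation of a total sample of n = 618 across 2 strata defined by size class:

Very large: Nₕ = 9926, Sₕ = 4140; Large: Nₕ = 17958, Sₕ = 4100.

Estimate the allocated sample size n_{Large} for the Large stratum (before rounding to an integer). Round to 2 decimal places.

396.63

Neyman allocation: nₕ = n·NₕSₕ / Σⱼ NⱼSⱼ.
Σ NⱼSⱼ = 9926·4140 + 17958·4100 = 1.1472144 × 10^8.
n_{Large} = 618·17958·4100 / (1.1472144 × 10^8) = 396.63.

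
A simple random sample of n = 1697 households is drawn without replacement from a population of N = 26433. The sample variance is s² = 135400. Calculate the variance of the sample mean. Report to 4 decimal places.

Under SRS without replacement, Var(ȳ) = (1 − f)·s²/n with f = n/N = 1697/26433 = 0.06420005.
Var(ȳ) = (1 − 0.06420005)·135400/1697 = 0.93579995·79.787861 = 74.665476.

74.6655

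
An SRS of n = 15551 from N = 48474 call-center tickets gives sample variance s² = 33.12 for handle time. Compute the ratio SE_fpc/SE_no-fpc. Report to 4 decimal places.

0.8241

f = n/N = 15551/48474 = 0.32081116.
SE_no-fpc = √(s²/n) = 0.046149394; SE_fpc = √((1−f)s²/n) = 0.038033061.
Ratio = √(1−f) = 0.82412914.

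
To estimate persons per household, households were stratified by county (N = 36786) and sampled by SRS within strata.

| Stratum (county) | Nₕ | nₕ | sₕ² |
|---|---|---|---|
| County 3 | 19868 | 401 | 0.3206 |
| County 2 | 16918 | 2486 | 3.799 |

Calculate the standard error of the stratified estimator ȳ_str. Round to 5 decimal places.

Var(ȳ_str) = Σₕ Wₕ²(1 − fₕ)sₕ²/nₕ with Wₕ = Nₕ/N, N = 36786.
County 3: Wₕ = 0.54009678; term = 0.54009678²·(1 − 0.02018321)·0.3206/401 = 2.2851104 × 10^-4.
County 2: Wₕ = 0.45990322; term = 0.45990322²·(1 − 0.14694408)·3.799/2486 = 2.7572654 × 10^-4.
Sum = 5.0423758 × 10^-4.
SE = √(5.0423758 × 10^-4) = 0.02246.

0.02246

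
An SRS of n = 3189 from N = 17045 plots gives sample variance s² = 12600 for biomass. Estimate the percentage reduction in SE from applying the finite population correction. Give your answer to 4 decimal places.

9.8386

f = n/N = 3189/17045 = 0.18709299.
SE_no-fpc = √(s²/n) = 1.9877328; SE_fpc = √((1−f)s²/n) = 1.7921669.
Ratio = √(1−f) = 0.90161356. Reduction = 100·(1 − 0.90161356) = 9.8386%.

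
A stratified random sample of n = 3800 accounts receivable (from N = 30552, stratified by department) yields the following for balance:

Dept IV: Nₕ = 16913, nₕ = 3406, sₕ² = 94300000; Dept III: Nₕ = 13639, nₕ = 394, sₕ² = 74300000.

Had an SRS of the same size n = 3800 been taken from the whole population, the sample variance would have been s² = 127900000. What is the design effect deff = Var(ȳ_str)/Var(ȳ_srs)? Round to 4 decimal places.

1.4683

Var(ȳ_str) = Σ Wₕ²(1−fₕ)sₕ²/nₕ with Wₕ = Nₕ/30552:
  Dept IV: (16913/30552)²·(1−3406/16913)·94300000/3406 = 6775.905
  Dept III: (13639/30552)²·(1−394/13639)·74300000/394 = 36496.212
  → Var(ȳ_str) = 43272.117.
Var(ȳ_srs) = (1 − 3800/30552)·127900000/3800 = 29471.589.
deff = 43272.117 / 29471.589 = 1.4683.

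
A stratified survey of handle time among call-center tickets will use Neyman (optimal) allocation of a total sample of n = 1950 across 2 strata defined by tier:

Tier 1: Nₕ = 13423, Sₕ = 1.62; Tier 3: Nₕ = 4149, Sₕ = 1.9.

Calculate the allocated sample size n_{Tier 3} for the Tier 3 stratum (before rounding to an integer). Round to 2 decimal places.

518.83

Neyman allocation: nₕ = n·NₕSₕ / Σⱼ NⱼSⱼ.
Σ NⱼSⱼ = 13423·1.62 + 4149·1.9 = 29628.36.
n_{Tier 3} = 1950·4149·1.9 / 29628.36 = 518.83.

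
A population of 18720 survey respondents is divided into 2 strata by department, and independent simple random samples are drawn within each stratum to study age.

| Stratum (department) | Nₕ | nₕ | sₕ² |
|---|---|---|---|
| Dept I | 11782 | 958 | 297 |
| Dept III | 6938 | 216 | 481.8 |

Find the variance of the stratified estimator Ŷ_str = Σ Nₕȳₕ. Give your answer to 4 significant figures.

1.436 × 10^8

Var(Ŷ_str) = Σₕ Nₕ²(1 − fₕ)sₕ²/nₕ.
Dept I: 11782²·(1 − 958/11782)·297/958 = 3.9536456 × 10^7.
Dept III: 6938²·(1 − 216/6938)·481.8/216 = 1.0402695 × 10^8.
Sum = 1.4356341 × 10^8.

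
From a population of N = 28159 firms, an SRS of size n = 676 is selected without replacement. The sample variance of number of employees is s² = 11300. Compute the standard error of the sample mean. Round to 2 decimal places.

Under SRS without replacement, Var(ȳ) = (1 − f)·s²/n with f = n/N = 676/28159 = 0.02400653.
Var(ȳ) = (1 − 0.02400653)·11300/676 = 0.97599347·16.715976 = 16.314684.
SE(ȳ) = √(16.314684) = 4.04.

4.04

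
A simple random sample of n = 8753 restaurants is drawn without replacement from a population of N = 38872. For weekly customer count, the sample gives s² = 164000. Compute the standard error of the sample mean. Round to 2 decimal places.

3.81

Under SRS without replacement, Var(ȳ) = (1 − f)·s²/n with f = n/N = 8753/38872 = 0.22517493.
Var(ȳ) = (1 − 0.22517493)·164000/8753 = 0.77482507·18.736433 = 14.517458.
SE(ȳ) = √(14.517458) = 3.81.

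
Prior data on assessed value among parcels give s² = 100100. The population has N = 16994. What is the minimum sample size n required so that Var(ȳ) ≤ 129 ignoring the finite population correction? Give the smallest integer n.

Without fpc, n₀ = s²/D = 100100/129 = 775.9690.
Rounding up, n = 776.

776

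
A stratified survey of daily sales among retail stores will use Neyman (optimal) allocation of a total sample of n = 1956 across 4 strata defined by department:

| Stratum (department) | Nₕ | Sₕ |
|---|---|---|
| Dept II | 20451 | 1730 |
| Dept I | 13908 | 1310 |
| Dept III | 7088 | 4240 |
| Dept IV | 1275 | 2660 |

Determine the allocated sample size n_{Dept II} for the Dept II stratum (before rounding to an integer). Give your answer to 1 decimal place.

Neyman allocation: nₕ = n·NₕSₕ / Σⱼ NⱼSⱼ.
Σ NⱼSⱼ = 20451·1730 + 13908·1310 + 7088·4240 + 1275·2660 = 8.704433 × 10^7.
n_{Dept II} = 1956·20451·1730 / (8.704433 × 10^7) = 795.0.

795.0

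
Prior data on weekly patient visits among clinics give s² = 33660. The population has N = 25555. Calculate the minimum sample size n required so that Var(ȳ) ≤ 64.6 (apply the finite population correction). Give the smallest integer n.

511

Without fpc, n₀ = s²/D = 33660/64.6 = 521.0526.
With fpc, (1 − n/N)·s²/n ≤ D requires n ≥ n₀/(1 + n₀/N) = 521.0526/(1 + 521.0526/25555) = 510.6409.
Rounding up, n = 511.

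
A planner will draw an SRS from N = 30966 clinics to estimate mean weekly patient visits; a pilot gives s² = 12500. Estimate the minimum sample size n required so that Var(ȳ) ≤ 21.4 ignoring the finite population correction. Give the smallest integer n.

Without fpc, n₀ = s²/D = 12500/21.4 = 584.1121.
Rounding up, n = 585.

585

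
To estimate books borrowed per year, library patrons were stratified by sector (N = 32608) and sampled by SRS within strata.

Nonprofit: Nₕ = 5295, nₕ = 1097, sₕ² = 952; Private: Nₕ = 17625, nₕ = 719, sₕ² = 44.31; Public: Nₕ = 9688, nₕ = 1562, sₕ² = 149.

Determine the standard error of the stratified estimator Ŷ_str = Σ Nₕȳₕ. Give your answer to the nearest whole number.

6720

Var(Ŷ_str) = Σₕ Nₕ²(1 − fₕ)sₕ²/nₕ.
Nonprofit: 5295²·(1 − 1097/5295)·952/1097 = 1.9290288 × 10^7.
Private: 17625²·(1 − 719/17625)·44.31/719 = 1.8362967 × 10^7.
Public: 9688²·(1 − 1562/9688)·149/1562 = 7.5095893 × 10^6.
Sum = 4.5162844 × 10^7.
SE = √(4.5162844 × 10^7) = 6720.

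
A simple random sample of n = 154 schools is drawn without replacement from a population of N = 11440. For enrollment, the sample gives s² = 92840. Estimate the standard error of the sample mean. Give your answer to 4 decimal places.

24.3873

Under SRS without replacement, Var(ȳ) = (1 − f)·s²/n with f = n/N = 154/11440 = 0.01346154.
Var(ȳ) = (1 − 0.01346154)·92840/154 = 0.98653846·602.85714 = 594.74176.
SE(ȳ) = √(594.74176) = 24.3873.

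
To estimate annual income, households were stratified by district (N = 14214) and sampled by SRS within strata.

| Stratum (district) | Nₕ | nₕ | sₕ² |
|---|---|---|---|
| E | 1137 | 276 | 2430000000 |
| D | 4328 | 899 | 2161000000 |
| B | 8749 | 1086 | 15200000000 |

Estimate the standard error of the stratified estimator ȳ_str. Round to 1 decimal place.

2205.4

Var(ȳ_str) = Σₕ Wₕ²(1 − fₕ)sₕ²/nₕ with Wₕ = Nₕ/N, N = 14214.
E: Wₕ = 0.07999156; term = 0.07999156²·(1 − 0.24274406)·2430000000/276 = 42660.72.
D: Wₕ = 0.30448853; term = 0.30448853²·(1 − 0.20771719)·2161000000/899 = 176570.11.
B: Wₕ = 0.61551991; term = 0.61551991²·(1 − 0.12412847)·15200000000/1086 = 4.6444937 × 10^6.
Sum = 4.8637245 × 10^6.
SE = √(4.8637245 × 10^6) = 2205.4.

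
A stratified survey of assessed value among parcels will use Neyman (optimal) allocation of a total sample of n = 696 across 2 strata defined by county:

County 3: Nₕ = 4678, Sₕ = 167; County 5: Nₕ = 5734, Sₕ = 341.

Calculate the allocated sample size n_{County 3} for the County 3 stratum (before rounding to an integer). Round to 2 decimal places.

198.70

Neyman allocation: nₕ = n·NₕSₕ / Σⱼ NⱼSⱼ.
Σ NⱼSⱼ = 4678·167 + 5734·341 = 2.73652 × 10^6.
n_{County 3} = 696·4678·167 / (2.73652 × 10^6) = 198.70.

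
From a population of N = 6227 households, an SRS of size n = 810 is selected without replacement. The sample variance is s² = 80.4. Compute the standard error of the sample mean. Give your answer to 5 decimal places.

Under SRS without replacement, Var(ȳ) = (1 − f)·s²/n with f = n/N = 810/6227 = 0.13007869.
Var(ȳ) = (1 − 0.13007869)·80.4/810 = 0.86992131·0.099259259 = 0.086347745.
SE(ȳ) = √(0.086347745) = 0.29385.

0.29385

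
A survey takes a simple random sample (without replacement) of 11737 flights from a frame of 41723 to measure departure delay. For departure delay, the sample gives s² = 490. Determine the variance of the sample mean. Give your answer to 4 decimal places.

0.0300

Under SRS without replacement, Var(ȳ) = (1 − f)·s²/n with f = n/N = 11737/41723 = 0.28130767.
Var(ȳ) = (1 − 0.28130767)·490/11737 = 0.71869233·0.041748317 = 0.030004195.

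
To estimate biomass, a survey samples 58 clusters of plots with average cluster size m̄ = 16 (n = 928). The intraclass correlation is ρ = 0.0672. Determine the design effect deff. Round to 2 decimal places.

2.01

deff = 1 + (16 − 1)·0.0672 = 1 + 1.008 = 2.008.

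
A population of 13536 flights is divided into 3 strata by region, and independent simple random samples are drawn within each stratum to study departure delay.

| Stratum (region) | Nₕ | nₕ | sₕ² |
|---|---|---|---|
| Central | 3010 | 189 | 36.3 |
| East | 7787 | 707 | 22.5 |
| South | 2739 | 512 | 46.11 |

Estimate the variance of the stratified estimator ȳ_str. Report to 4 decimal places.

0.0215

Var(ȳ_str) = Σₕ Wₕ²(1 − fₕ)sₕ²/nₕ with Wₕ = Nₕ/N, N = 13536.
Central: Wₕ = 0.22236998; term = 0.22236998²·(1 − 0.06279070)·36.3/189 = 0.0089008957.
East: Wₕ = 0.57528073; term = 0.57528073²·(1 − 0.09079235)·22.5/707 = 0.0095760377.
South: Wₕ = 0.20234929; term = 0.20234929²·(1 − 0.18692954)·46.11/512 = 0.0029981732.
Sum = 0.021475107.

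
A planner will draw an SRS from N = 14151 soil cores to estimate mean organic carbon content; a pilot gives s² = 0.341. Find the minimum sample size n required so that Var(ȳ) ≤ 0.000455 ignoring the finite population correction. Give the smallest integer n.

750

Without fpc, n₀ = s²/D = 0.341/0.000455 = 749.4505.
Rounding up, n = 750.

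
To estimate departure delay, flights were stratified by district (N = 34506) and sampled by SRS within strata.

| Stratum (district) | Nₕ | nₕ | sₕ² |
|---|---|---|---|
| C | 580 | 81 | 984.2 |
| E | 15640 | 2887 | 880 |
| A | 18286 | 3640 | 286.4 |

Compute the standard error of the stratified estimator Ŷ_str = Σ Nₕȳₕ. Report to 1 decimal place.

9240.5

Var(Ŷ_str) = Σₕ Nₕ²(1 − fₕ)sₕ²/nₕ.
C: 580²·(1 − 81/580)·984.2/81 = 3.5166317 × 10^6.
E: 15640²·(1 − 2887/15640)·880/2887 = 6.0797399 × 10^7.
A: 18286²·(1 − 3640/18286)·286.4/3640 = 2.1072176 × 10^7.
Sum = 8.5386207 × 10^7.
SE = √(8.5386207 × 10^7) = 9240.5.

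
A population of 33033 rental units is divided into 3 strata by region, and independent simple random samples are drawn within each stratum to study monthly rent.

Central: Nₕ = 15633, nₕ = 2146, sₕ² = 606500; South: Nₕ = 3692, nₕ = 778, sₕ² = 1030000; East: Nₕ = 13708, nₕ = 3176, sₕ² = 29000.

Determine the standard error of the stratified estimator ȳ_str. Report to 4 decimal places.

8.2988

Var(ȳ_str) = Σₕ Wₕ²(1 − fₕ)sₕ²/nₕ with Wₕ = Nₕ/N, N = 33033.
Central: Wₕ = 0.47325402; term = 0.47325402²·(1 − 0.13727372)·606500/2146 = 54.608813.
South: Wₕ = 0.11176702; term = 0.11176702²·(1 − 0.21072589)·1030000/778 = 13.053075.
East: Wₕ = 0.41497896; term = 0.41497896²·(1 − 0.23168952)·29000/3176 = 1.2081098.
Sum = 68.869998.
SE = √(68.869998) = 8.2988.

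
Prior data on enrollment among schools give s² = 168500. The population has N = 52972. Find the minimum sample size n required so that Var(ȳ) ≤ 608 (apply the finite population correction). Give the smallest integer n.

276

Without fpc, n₀ = s²/D = 168500/608 = 277.1382.
With fpc, (1 − n/N)·s²/n ≤ D requires n ≥ n₀/(1 + n₀/N) = 277.1382/(1 + 277.1382/52972) = 275.6958.
Rounding up, n = 276.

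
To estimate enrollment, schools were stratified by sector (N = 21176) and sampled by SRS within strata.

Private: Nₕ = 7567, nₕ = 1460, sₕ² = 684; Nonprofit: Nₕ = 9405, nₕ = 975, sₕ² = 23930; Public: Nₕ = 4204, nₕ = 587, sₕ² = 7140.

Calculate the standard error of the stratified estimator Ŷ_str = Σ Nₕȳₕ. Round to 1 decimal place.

Var(Ŷ_str) = Σₕ Nₕ²(1 − fₕ)sₕ²/nₕ.
Private: 7567²·(1 − 1460/7567)·684/1460 = 2.164985 × 10^7.
Nonprofit: 9405²·(1 − 975/9405)·23930/975 = 1.9459177 × 10^9.
Public: 4204²·(1 − 587/4204)·7140/587 = 1.8495724 × 10^8.
Sum = 2.1525248 × 10^9.
SE = √(2.1525248 × 10^9) = 46395.3.

46395.3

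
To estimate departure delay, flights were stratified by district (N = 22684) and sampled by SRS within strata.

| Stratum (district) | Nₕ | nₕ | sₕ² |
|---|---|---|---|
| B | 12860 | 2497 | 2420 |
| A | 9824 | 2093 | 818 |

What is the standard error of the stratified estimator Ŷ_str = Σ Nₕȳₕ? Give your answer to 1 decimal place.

Var(Ŷ_str) = Σₕ Nₕ²(1 − fₕ)sₕ²/nₕ.
B: 12860²·(1 − 2497/12860)·2420/2497 = 1.2915859 × 10^8.
A: 9824²·(1 − 2093/9824)·818/2093 = 2.9683021 × 10^7.
Sum = 1.5884161 × 10^8.
SE = √(1.5884161 × 10^8) = 12603.2.

12603.2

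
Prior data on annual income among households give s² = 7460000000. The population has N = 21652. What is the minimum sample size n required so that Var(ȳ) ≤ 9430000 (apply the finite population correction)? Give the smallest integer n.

764

Without fpc, n₀ = s²/D = 7460000000/9430000 = 791.0923.
With fpc, (1 − n/N)·s²/n ≤ D requires n ≥ n₀/(1 + n₀/N) = 791.0923/(1 + 791.0923/21652) = 763.2072.
Rounding up, n = 764.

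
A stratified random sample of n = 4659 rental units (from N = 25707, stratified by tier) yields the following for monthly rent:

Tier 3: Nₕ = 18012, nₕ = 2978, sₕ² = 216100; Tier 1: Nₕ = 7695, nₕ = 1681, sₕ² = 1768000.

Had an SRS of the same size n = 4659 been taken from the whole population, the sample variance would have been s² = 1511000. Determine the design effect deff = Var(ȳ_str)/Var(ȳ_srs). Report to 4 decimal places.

0.3893

Var(ȳ_str) = Σ Wₕ²(1−fₕ)sₕ²/nₕ with Wₕ = Nₕ/25707:
  Tier 3: (18012/25707)²·(1−2978/18012)·216100/2978 = 29.734714
  Tier 1: (7695/25707)²·(1−1681/7695)·1768000/1681 = 73.651874
  → Var(ȳ_str) = 103.38659.
Var(ȳ_srs) = (1 − 4659/25707)·1511000/4659 = 265.54076.
deff = 103.38659 / 265.54076 = 0.3893.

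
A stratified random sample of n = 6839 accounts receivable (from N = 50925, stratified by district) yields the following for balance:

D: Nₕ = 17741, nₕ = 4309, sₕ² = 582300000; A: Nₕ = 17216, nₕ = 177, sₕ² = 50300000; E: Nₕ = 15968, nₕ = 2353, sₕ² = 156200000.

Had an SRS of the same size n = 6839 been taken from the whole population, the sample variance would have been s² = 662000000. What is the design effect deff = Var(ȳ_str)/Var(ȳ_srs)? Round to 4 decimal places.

Var(ȳ_str) = Σ Wₕ²(1−fₕ)sₕ²/nₕ with Wₕ = Nₕ/50925:
  D: (17741/50925)²·(1−4309/17741)·582300000/4309 = 12417.295
  A: (17216/50925)²·(1−177/17216)·50300000/177 = 32144.672
  E: (15968/50925)²·(1−2353/15968)·156200000/2353 = 5565.0004
  → Var(ȳ_str) = 50126.967.
Var(ȳ_srs) = (1 − 6839/50925)·662000000/6839 = 83798.268.
deff = 50126.967 / 83798.268 = 0.5982.

0.5982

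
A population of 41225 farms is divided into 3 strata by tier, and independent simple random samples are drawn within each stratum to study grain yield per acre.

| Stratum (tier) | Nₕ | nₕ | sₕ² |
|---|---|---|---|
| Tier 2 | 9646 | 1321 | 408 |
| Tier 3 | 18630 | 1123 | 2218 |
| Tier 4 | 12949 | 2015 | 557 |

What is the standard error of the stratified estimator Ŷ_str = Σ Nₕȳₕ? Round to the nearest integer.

Var(Ŷ_str) = Σₕ Nₕ²(1 − fₕ)sₕ²/nₕ.
Tier 2: 9646²·(1 − 1321/9646)·408/1321 = 2.4802122 × 10^7.
Tier 3: 18630²·(1 − 1123/18630)·2218/1123 = 6.4417872 × 10^8.
Tier 4: 12949²·(1 − 2015/12949)·557/2015 = 3.9137713 × 10^7.
Sum = 7.0811856 × 10^8.
SE = √(7.0811856 × 10^8) = 26610.

26610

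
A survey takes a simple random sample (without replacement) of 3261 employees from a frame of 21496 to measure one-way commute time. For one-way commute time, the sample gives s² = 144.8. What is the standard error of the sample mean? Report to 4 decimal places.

Under SRS without replacement, Var(ȳ) = (1 − f)·s²/n with f = n/N = 3261/21496 = 0.15170264.
Var(ȳ) = (1 − 0.15170264)·144.8/3261 = 0.84829736·0.044403557 = 0.03766742.
SE(ȳ) = √(0.03766742) = 0.1941.

0.1941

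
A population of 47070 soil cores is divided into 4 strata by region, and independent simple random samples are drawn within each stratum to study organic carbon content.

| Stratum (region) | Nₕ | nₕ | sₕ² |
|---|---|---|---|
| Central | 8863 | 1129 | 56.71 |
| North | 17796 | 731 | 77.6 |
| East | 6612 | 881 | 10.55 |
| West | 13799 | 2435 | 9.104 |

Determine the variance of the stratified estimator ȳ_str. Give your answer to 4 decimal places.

Var(ȳ_str) = Σₕ Wₕ²(1 − fₕ)sₕ²/nₕ with Wₕ = Nₕ/N, N = 47070.
Central: Wₕ = 0.18829403; term = 0.18829403²·(1 − 0.12738350)·56.71/1129 = 0.0015540401.
North: Wₕ = 0.37807521; term = 0.37807521²·(1 − 0.04107665)·77.6/731 = 0.014550725.
East: Wₕ = 0.14047164; term = 0.14047164²·(1 − 0.13324259)·10.55/881 = 2.0481012 × 10^-4.
West: Wₕ = 0.29315912; term = 0.29315912²·(1 − 0.17646206)·9.104/2435 = 2.6462065 × 10^-4.
Sum = 0.016574196.

0.0166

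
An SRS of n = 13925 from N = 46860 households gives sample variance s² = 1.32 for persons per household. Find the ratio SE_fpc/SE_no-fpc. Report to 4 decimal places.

f = n/N = 13925/46860 = 0.29716176.
SE_no-fpc = √(s²/n) = 0.0097361972; SE_fpc = √((1−f)s²/n) = 0.0081623846.
Ratio = √(1−f) = 0.83835448.

0.8384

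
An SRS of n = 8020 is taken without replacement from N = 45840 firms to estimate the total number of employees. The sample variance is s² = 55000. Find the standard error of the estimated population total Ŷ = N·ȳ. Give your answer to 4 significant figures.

109000

Var(Ŷ) = N²·Var(ȳ) = N²·(1 − n/N)·s²/n.
f = 8020/45840 = 0.17495637; Var(ȳ) = 0.82504363·55000/8020 = 5.6580299.
Var(Ŷ) = 45840² · 5.6580299 = 1.188925 × 10^10.
SE(Ŷ) = √(1.188925 × 10^10) = 109000.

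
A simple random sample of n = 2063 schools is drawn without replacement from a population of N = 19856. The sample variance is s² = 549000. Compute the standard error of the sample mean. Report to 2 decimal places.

Under SRS without replacement, Var(ȳ) = (1 − f)·s²/n with f = n/N = 2063/19856 = 0.10389807.
Var(ȳ) = (1 − 0.10389807)·549000/2063 = 0.89610193·266.1173 = 238.46823.
SE(ȳ) = √(238.46823) = 15.44.

15.44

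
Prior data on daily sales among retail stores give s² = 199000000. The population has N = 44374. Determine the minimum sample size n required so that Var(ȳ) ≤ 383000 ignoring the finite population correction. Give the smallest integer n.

Without fpc, n₀ = s²/D = 199000000/383000 = 519.5822.
Rounding up, n = 520.

520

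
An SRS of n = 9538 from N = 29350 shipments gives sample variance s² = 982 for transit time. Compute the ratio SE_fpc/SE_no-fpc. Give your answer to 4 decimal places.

f = n/N = 9538/29350 = 0.32497445.
SE_no-fpc = √(s²/n) = 0.3208685; SE_fpc = √((1−f)s²/n) = 0.26362536.
Ratio = √(1−f) = 0.82159939.

0.8216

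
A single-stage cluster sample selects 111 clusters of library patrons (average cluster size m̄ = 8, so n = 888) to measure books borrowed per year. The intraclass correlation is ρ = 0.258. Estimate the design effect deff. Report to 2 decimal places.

deff = 1 + (8 − 1)·0.258 = 1 + 1.806 = 2.806.

2.81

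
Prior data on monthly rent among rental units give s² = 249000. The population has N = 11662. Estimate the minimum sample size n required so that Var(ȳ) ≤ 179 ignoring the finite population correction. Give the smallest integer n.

1392

Without fpc, n₀ = s²/D = 249000/179 = 1391.0615.
Rounding up, n = 1392.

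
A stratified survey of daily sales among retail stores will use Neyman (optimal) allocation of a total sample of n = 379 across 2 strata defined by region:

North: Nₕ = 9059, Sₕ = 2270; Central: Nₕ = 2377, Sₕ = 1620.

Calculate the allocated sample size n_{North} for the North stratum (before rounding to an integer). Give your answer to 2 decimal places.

Neyman allocation: nₕ = n·NₕSₕ / Σⱼ NⱼSⱼ.
Σ NⱼSⱼ = 9059·2270 + 2377·1620 = 2.441467 × 10^7.
n_{North} = 379·9059·2270 / (2.441467 × 10^7) = 319.22.

319.22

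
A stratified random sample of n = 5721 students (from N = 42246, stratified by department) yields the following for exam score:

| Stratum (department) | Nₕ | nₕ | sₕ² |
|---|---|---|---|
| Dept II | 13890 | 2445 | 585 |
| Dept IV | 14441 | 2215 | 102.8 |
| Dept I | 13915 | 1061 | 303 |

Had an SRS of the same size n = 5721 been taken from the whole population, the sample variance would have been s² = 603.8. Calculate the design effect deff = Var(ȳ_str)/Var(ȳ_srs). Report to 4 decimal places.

Var(ȳ_str) = Σ Wₕ²(1−fₕ)sₕ²/nₕ with Wₕ = Nₕ/42246:
  Dept II: (13890/42246)²·(1−2445/13890)·585/2445 = 0.021311983
  Dept IV: (14441/42246)²·(1−2215/14441)·102.8/2215 = 0.0045912385
  Dept I: (13915/42246)²·(1−1061/13915)·303/1061 = 0.028620523
  → Var(ȳ_str) = 0.054523745.
Var(ȳ_srs) = (1 − 5721/42246)·603.8/5721 = 0.091248512.
deff = 0.054523745 / 0.091248512 = 0.5975.

0.5975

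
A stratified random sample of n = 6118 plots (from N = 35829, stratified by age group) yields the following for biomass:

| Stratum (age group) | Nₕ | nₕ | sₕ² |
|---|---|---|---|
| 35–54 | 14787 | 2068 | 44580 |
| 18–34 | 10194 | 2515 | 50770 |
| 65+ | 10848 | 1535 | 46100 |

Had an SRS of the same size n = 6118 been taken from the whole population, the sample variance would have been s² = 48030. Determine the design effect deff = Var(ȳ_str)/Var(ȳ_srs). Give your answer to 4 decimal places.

1.0373

Var(ȳ_str) = Σ Wₕ²(1−fₕ)sₕ²/nₕ with Wₕ = Nₕ/35829:
  35–54: (14787/35829)²·(1−2068/14787)·44580/2068 = 3.1582987
  18–34: (10194/35829)²·(1−2515/10194)·50770/2515 = 1.2309746
  65+: (10848/35829)²·(1−1535/10848)·46100/1535 = 2.3635372
  → Var(ȳ_str) = 6.7528105.
Var(ȳ_srs) = (1 − 6118/35829)·48030/6118 = 6.5100706.
deff = 6.7528105 / 6.5100706 = 1.0373.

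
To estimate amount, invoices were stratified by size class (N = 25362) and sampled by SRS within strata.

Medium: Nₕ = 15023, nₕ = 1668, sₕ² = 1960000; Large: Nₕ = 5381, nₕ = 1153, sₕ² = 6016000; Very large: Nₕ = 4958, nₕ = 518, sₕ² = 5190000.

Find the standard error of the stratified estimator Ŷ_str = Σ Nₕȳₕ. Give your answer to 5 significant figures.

Var(Ŷ_str) = Σₕ Nₕ²(1 − fₕ)sₕ²/nₕ.
Medium: 15023²·(1 − 1668/15023)·1960000/1668 = 2.3575482 × 10^11.
Large: 5381²·(1 − 1153/5381)·6016000/1153 = 1.1870704 × 10^11.
Very large: 4958²·(1 − 518/4958)·5190000/518 = 2.2056017 × 10^11.
Sum = 5.7502203 × 10^11.
SE = √(5.7502203 × 10^11) = 758300.

758300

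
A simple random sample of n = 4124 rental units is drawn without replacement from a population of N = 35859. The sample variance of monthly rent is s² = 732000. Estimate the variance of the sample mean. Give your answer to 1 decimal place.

Under SRS without replacement, Var(ȳ) = (1 − f)·s²/n with f = n/N = 4124/35859 = 0.11500600.
Var(ȳ) = (1 − 0.11500600)·732000/4124 = 0.88499400·177.49758 = 157.08429.

157.1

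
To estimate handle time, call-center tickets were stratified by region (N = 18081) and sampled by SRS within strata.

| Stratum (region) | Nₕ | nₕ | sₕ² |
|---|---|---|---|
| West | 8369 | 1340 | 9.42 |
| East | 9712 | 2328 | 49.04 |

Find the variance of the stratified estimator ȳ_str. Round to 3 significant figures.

0.00589

Var(ȳ_str) = Σₕ Wₕ²(1 − fₕ)sₕ²/nₕ with Wₕ = Nₕ/N, N = 18081.
West: Wₕ = 0.46286157; term = 0.46286157²·(1 − 0.16011471)·9.42/1340 = 0.0012649353.
East: Wₕ = 0.53713843; term = 0.53713843²·(1 − 0.23970346)·49.04/2328 = 0.0046208615.
Sum = 0.0058857968.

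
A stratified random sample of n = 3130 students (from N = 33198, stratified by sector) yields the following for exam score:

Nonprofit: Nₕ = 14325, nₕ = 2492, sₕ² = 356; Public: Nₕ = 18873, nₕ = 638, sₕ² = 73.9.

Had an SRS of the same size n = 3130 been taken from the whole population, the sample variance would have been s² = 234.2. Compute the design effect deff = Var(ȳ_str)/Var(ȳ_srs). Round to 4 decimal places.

Var(ȳ_str) = Σ Wₕ²(1−fₕ)sₕ²/nₕ with Wₕ = Nₕ/33198:
  Nonprofit: (14325/33198)²·(1−2492/14325)·356/2492 = 0.0219719
  Public: (18873/33198)²·(1−638/18873)·73.9/638 = 0.036169843
  → Var(ȳ_str) = 0.058141743.
Var(ȳ_srs) = (1 − 3130/33198)·234.2/3130 = 0.067769639.
deff = 0.058141743 / 0.067769639 = 0.8579.

0.8579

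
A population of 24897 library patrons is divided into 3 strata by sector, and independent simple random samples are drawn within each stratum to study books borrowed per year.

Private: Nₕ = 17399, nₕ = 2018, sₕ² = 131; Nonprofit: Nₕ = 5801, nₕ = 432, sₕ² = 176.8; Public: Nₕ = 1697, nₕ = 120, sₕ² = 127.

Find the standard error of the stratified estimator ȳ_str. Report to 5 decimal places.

Var(ȳ_str) = Σₕ Wₕ²(1 − fₕ)sₕ²/nₕ with Wₕ = Nₕ/N, N = 24897.
Private: Wₕ = 0.69883922; term = 0.69883922²·(1 − 0.11598368)·131/2018 = 0.028026248.
Nonprofit: Wₕ = 0.23299996; term = 0.23299996²·(1 − 0.07446992)·176.8/432 = 0.020563676.
Public: Wₕ = 0.06816082; term = 0.06816082²·(1 − 0.07071302)·127/120 = 0.004569219.
Sum = 0.053159143.
SE = √(0.053159143) = 0.23056.

0.23056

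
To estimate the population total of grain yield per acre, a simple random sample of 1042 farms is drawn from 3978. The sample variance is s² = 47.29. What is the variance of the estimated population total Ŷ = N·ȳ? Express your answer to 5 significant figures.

Var(Ŷ) = N²·Var(ȳ) = N²·(1 − n/N)·s²/n.
f = 1042/3978 = 0.26194067; Var(ȳ) = 0.73805933·47.29/1042 = 0.033495994.
Var(Ŷ) = 3978² · 0.033495994 = 530056.82.

530060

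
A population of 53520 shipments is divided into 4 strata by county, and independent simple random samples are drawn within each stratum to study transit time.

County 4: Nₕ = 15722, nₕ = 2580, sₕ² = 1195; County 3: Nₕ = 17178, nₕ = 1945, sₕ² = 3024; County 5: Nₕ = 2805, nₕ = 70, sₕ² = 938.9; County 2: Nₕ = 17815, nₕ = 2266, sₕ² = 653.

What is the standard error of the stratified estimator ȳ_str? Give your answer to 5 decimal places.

Var(ȳ_str) = Σₕ Wₕ²(1 − fₕ)sₕ²/nₕ with Wₕ = Nₕ/N, N = 53520.
County 4: Wₕ = 0.29375934; term = 0.29375934²·(1 − 0.16410126)·1195/2580 = 0.033410675.
County 3: Wₕ = 0.32096413; term = 0.32096413²·(1 − 0.11322622)·3024/1945 = 0.14203259.
County 5: Wₕ = 0.05241031; term = 0.05241031²·(1 − 0.02495544)·938.9/70 = 0.035923553.
County 2: Wₕ = 0.33286622; term = 0.33286622²·(1 − 0.12719618)·653/2266 = 0.027868228.
Sum = 0.23923505.
SE = √(0.23923505) = 0.48912.

0.48912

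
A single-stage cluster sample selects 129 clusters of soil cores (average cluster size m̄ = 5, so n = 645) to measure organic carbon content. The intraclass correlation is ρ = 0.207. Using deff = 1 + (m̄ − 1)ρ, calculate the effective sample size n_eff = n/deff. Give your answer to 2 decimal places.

deff = 1 + (5 − 1)·0.207 = 1 + 0.828 = 1.828.
n_eff = 645 / 1.828 = 352.84.

352.84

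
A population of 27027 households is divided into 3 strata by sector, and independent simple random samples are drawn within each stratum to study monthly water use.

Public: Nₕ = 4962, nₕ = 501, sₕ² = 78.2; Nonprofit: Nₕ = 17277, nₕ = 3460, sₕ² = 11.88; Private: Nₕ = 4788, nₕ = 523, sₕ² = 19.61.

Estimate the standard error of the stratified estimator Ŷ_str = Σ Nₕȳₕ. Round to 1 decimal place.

Var(Ŷ_str) = Σₕ Nₕ²(1 − fₕ)sₕ²/nₕ.
Public: 4962²·(1 − 501/4962)·78.2/501 = 3.4550792 × 10^6.
Nonprofit: 17277²·(1 − 3460/17277)·11.88/3460 = 819638.66.
Private: 4788²·(1 − 523/4788)·19.61/523 = 765683.14.
Sum = 5.040401 × 10^6.
SE = √(5.040401 × 10^6) = 2245.1.

2245.1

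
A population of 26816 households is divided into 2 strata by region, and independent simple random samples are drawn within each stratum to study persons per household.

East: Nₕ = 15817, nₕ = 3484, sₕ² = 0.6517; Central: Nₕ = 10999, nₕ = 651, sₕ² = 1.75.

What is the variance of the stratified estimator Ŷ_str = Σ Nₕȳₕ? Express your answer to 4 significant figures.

342500

Var(Ŷ_str) = Σₕ Nₕ²(1 − fₕ)sₕ²/nₕ.
East: 15817²·(1 − 3484/15817)·0.6517/3484 = 36489.039.
Central: 10999²·(1 − 651/10999)·1.75/651 = 305961.43.
Sum = 342450.47.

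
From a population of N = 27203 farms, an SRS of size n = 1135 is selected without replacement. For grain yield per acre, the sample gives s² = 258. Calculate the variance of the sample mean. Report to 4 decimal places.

0.2178

Under SRS without replacement, Var(ȳ) = (1 − f)·s²/n with f = n/N = 1135/27203 = 0.04172334.
Var(ȳ) = (1 − 0.04172334)·258/1135 = 0.95827666·0.22731278 = 0.21782853.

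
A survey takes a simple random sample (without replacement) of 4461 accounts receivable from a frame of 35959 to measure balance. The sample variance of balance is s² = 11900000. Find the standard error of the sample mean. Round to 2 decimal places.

Under SRS without replacement, Var(ȳ) = (1 − f)·s²/n with f = n/N = 4461/35959 = 0.12405795.
Var(ȳ) = (1 − 0.12405795)·11900000/4461 = 0.87594205·2667.5633 = 2336.6309.
SE(ȳ) = √(2336.6309) = 48.34.

48.34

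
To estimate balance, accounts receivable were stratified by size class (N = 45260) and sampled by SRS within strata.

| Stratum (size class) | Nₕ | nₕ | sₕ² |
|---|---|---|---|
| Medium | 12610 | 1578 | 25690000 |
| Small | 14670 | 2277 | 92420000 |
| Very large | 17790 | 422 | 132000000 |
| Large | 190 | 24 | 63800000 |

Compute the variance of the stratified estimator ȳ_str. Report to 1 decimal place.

Var(ȳ_str) = Σₕ Wₕ²(1 − fₕ)sₕ²/nₕ with Wₕ = Nₕ/N, N = 45260.
Medium: Wₕ = 0.27861246; term = 0.27861246²·(1 − 0.12513878)·25690000/1578 = 1105.5983.
Small: Wₕ = 0.32412726; term = 0.32412726²·(1 − 0.15521472)·92420000/2277 = 3602.3043.
Very large: Wₕ = 0.39306231; term = 0.39306231²·(1 − 0.02372119)·132000000/422 = 47180.022.
Large: Wₕ = 0.00419797; term = 0.00419797²·(1 − 0.12631579)·63800000/24 = 40.930027.
Sum = 51928.855.

51928.9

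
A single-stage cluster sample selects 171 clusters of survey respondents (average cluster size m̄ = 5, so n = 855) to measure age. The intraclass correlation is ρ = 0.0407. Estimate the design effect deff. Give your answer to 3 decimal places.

deff = 1 + (5 − 1)·0.0407 = 1 + 0.1628 = 1.1628.

1.163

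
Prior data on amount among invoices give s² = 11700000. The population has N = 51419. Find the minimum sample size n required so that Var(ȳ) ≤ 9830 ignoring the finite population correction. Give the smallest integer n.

Without fpc, n₀ = s²/D = 11700000/9830 = 1190.2340.
Rounding up, n = 1191.

1191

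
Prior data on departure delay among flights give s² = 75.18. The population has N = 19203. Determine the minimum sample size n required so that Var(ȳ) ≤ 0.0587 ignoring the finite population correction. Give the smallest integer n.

Without fpc, n₀ = s²/D = 75.18/0.0587 = 1280.7496.
Rounding up, n = 1281.

1281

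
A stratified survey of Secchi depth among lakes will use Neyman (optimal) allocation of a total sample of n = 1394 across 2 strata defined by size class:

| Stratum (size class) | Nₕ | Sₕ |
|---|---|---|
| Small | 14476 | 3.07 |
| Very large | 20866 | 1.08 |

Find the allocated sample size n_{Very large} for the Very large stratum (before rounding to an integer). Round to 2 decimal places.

469.03

Neyman allocation: nₕ = n·NₕSₕ / Σⱼ NⱼSⱼ.
Σ NⱼSⱼ = 14476·3.07 + 20866·1.08 = 66976.6.
n_{Very large} = 1394·20866·1.08 / 66976.6 = 469.03.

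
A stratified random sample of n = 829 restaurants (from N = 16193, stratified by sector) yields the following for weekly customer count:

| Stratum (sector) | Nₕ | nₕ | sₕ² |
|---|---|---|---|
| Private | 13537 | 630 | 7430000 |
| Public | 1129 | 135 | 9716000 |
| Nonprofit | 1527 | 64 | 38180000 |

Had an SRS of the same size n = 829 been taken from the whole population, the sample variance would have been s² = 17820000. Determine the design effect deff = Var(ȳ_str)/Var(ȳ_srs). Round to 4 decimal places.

Var(ȳ_str) = Σ Wₕ²(1−fₕ)sₕ²/nₕ with Wₕ = Nₕ/16193:
  Private: (13537/16193)²·(1−630/13537)·7430000/630 = 7858.531
  Public: (1129/16193)²·(1−135/1129)·9716000/135 = 308.02037
  Nonprofit: (1527/16193)²·(1−64/1527)·38180000/64 = 5082.5854
  → Var(ȳ_str) = 13249.137.
Var(ȳ_srs) = (1 − 829/16193)·17820000/829 = 20395.303.
deff = 13249.137 / 20395.303 = 0.6496.

0.6496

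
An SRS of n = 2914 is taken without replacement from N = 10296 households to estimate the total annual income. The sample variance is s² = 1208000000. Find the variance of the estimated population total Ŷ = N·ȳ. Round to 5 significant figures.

3.1508 × 10^13

Var(Ŷ) = N²·Var(ȳ) = N²·(1 − n/N)·s²/n.
f = 2914/10296 = 0.28302253; Var(ȳ) = 0.71697747·1208000000/2914 = 297223.33.
Var(Ŷ) = 10296² · 297223.33 = 3.1507937 × 10^13.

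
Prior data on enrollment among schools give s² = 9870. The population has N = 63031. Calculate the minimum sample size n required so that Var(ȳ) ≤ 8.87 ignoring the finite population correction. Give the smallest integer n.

Without fpc, n₀ = s²/D = 9870/8.87 = 1112.7396.
Rounding up, n = 1113.

1113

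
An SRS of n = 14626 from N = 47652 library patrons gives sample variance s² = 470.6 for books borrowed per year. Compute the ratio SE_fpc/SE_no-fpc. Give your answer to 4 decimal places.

f = n/N = 14626/47652 = 0.30693360.
SE_no-fpc = √(s²/n) = 0.17937552; SE_fpc = √((1−f)s²/n) = 0.14933121.
Ratio = √(1−f) = 0.83250609.

0.8325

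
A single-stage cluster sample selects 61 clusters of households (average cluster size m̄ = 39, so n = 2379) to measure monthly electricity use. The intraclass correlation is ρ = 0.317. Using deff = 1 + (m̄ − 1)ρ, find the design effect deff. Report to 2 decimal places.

13.05

deff = 1 + (39 − 1)·0.317 = 1 + 12.046 = 13.046.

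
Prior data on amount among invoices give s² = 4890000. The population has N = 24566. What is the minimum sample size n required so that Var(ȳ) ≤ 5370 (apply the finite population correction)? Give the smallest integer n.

Without fpc, n₀ = s²/D = 4890000/5370 = 910.6145.
With fpc, (1 − n/N)·s²/n ≤ D requires n ≥ n₀/(1 + n₀/N) = 910.6145/(1 + 910.6145/24566) = 878.0663.
Rounding up, n = 879.

879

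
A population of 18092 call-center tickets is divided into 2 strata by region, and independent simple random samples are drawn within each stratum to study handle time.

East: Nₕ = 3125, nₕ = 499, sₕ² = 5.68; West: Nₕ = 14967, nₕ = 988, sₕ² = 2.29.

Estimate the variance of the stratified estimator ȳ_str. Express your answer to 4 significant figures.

Var(ȳ_str) = Σₕ Wₕ²(1 − fₕ)sₕ²/nₕ with Wₕ = Nₕ/N, N = 18092.
East: Wₕ = 0.17272828; term = 0.17272828²·(1 − 0.15968000)·5.68/499 = 2.8537727 × 10^-4.
West: Wₕ = 0.82727172; term = 0.82727172²·(1 − 0.06601189)·2.29/988 = 0.0014815498.
Sum = 0.0017669271.

0.001767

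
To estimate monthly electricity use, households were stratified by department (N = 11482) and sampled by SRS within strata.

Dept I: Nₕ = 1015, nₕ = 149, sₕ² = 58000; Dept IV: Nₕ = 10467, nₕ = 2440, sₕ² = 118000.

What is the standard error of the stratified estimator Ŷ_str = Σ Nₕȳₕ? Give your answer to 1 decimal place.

Var(Ŷ_str) = Σₕ Nₕ²(1 − fₕ)sₕ²/nₕ.
Dept I: 1015²·(1 − 149/1015)·58000/149 = 3.4215718 × 10^8.
Dept IV: 10467²·(1 − 2440/10467)·118000/2440 = 4.063195 × 10^9.
Sum = 4.4053522 × 10^9.
SE = √(4.4053522 × 10^9) = 66372.8.

66372.8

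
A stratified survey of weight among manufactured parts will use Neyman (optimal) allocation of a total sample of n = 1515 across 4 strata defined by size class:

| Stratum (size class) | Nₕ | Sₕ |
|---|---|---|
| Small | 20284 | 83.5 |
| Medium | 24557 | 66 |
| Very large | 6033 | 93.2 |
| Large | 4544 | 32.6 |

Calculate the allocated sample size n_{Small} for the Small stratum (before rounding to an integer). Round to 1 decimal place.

Neyman allocation: nₕ = n·NₕSₕ / Σⱼ NⱼSⱼ.
Σ NⱼSⱼ = 20284·83.5 + 24557·66 + 6033·93.2 + 4544·32.6 = 4.024886 × 10^6.
n_{Small} = 1515·20284·83.5 / (4.024886 × 10^6) = 637.5.

637.5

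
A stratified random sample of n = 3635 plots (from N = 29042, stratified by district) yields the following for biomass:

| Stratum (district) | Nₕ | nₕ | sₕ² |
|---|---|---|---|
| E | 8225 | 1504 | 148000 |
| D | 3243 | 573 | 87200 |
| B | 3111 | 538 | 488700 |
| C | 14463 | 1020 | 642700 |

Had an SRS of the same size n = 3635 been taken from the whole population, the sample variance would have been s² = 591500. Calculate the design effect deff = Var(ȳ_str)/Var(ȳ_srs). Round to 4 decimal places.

Var(ȳ_str) = Σ Wₕ²(1−fₕ)sₕ²/nₕ with Wₕ = Nₕ/29042:
  E: (8225/29042)²·(1−1504/8225)·148000/1504 = 6.4495682
  D: (3243/29042)²·(1−573/3243)·87200/573 = 1.5623093
  B: (3111/29042)²·(1−538/3111)·488700/538 = 8.6207851
  C: (14463/29042)²·(1−1020/14463)·642700/1020 = 145.24784
  → Var(ȳ_str) = 161.8805.
Var(ȳ_srs) = (1 − 3635/29042)·591500/3635 = 142.35647.
deff = 161.8805 / 142.35647 = 1.1371.

1.1371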